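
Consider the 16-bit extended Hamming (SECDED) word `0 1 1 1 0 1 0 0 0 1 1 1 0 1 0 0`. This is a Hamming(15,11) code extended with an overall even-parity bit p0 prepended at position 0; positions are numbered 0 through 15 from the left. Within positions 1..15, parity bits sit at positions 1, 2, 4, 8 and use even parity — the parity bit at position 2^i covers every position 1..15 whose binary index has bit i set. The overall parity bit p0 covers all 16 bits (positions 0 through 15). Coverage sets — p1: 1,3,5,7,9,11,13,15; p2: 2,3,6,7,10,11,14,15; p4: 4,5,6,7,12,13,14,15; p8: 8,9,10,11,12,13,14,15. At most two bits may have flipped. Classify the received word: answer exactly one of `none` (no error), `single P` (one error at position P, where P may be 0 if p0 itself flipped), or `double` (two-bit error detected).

s1: b1⊕b3⊕b5⊕b7⊕b9⊕b11⊕b13⊕b15 = 1⊕1⊕1⊕0⊕1⊕1⊕1⊕0 = 0
s2: b2⊕b3⊕b6⊕b7⊕b10⊕b11⊕b14⊕b15 = 1⊕1⊕0⊕0⊕1⊕1⊕0⊕0 = 0
s4: b4⊕b5⊕b6⊕b7⊕b12⊕b13⊕b14⊕b15 = 0⊕1⊕0⊕0⊕0⊕1⊕0⊕0 = 0
s8: b8⊕b9⊕b10⊕b11⊕b12⊕b13⊕b14⊕b15 = 0⊕1⊕1⊕1⊕0⊕1⊕0⊕0 = 0
Syndrome (s8...s1) = 0000 → position 0 (no error).
Overall parity (XOR of all 16 bits, including p0): 0⊕1⊕1⊕1⊕0⊕1⊕0⊕0⊕0⊕1⊕1⊕1⊕0⊕1⊕0⊕0 = 0
Overall=0, syndrome position=0 → no error.

none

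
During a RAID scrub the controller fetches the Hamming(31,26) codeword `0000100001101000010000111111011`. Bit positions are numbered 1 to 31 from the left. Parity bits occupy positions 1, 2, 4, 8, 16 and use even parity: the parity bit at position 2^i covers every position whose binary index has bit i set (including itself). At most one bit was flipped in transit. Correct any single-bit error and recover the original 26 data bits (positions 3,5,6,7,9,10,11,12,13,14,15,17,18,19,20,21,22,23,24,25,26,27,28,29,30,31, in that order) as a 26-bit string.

s1: b1⊕b3⊕b5⊕b7⊕b9⊕b11⊕b13⊕b15⊕b17⊕b19⊕b21⊕b23⊕b25⊕b27⊕b29⊕b31 = 0⊕0⊕1⊕0⊕0⊕1⊕1⊕0⊕0⊕0⊕0⊕1⊕1⊕1⊕0⊕1 = 1
s2: b2⊕b3⊕b6⊕b7⊕b10⊕b11⊕b14⊕b15⊕b18⊕b19⊕b22⊕b23⊕b26⊕b27⊕b30⊕b31 = 0⊕0⊕0⊕0⊕1⊕1⊕0⊕0⊕1⊕0⊕0⊕1⊕1⊕1⊕1⊕1 = 0
s4: b4⊕b5⊕b6⊕b7⊕b12⊕b13⊕b14⊕b15⊕b20⊕b21⊕b22⊕b23⊕b28⊕b29⊕b30⊕b31 = 0⊕1⊕0⊕0⊕0⊕1⊕0⊕0⊕0⊕0⊕0⊕1⊕1⊕0⊕1⊕1 = 0
s8: b8⊕b9⊕b10⊕b11⊕b12⊕b13⊕b14⊕b15⊕b24⊕b25⊕b26⊕b27⊕b28⊕b29⊕b30⊕b31 = 0⊕0⊕1⊕1⊕0⊕1⊕0⊕0⊕1⊕1⊕1⊕1⊕1⊕0⊕1⊕1 = 0
s16: b16⊕b17⊕b18⊕b19⊕b20⊕b21⊕b22⊕b23⊕b24⊕b25⊕b26⊕b27⊕b28⊕b29⊕b30⊕b31 = 0⊕0⊕1⊕0⊕0⊕0⊕0⊕1⊕1⊕1⊕1⊕1⊕1⊕0⊕1⊕1 = 1
Syndrome (s16...s1) = 10001 → position 17.
Flip bit 17: corrected codeword = 0000100001101000110000111111011
Data bits at positions 3,5,6,7,9,10,11,12,13,14,15,17,18,19,20,21,22,23,24,25,26,27,28,29,30,31: 01000110100110000111111011

01000110100110000111111011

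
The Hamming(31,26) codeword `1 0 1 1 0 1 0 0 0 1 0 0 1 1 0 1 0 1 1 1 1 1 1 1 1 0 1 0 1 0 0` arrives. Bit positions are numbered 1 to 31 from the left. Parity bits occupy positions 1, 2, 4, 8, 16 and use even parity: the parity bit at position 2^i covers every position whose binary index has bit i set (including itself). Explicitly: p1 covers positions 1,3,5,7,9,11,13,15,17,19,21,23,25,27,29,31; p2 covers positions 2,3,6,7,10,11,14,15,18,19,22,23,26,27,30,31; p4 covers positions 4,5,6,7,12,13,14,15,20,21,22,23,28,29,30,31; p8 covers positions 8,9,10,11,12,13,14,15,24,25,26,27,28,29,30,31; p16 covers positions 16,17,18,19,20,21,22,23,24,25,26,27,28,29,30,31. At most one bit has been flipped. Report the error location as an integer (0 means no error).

31

s1: b1⊕b3⊕b5⊕b7⊕b9⊕b11⊕b13⊕b15⊕b17⊕b19⊕b21⊕b23⊕b25⊕b27⊕b29⊕b31 = 1⊕1⊕0⊕0⊕0⊕0⊕1⊕0⊕0⊕1⊕1⊕1⊕1⊕1⊕1⊕0 = 1
s2: b2⊕b3⊕b6⊕b7⊕b10⊕b11⊕b14⊕b15⊕b18⊕b19⊕b22⊕b23⊕b26⊕b27⊕b30⊕b31 = 0⊕1⊕1⊕0⊕1⊕0⊕1⊕0⊕1⊕1⊕1⊕1⊕0⊕1⊕0⊕0 = 1
s4: b4⊕b5⊕b6⊕b7⊕b12⊕b13⊕b14⊕b15⊕b20⊕b21⊕b22⊕b23⊕b28⊕b29⊕b30⊕b31 = 1⊕0⊕1⊕0⊕0⊕1⊕1⊕0⊕1⊕1⊕1⊕1⊕0⊕1⊕0⊕0 = 1
s8: b8⊕b9⊕b10⊕b11⊕b12⊕b13⊕b14⊕b15⊕b24⊕b25⊕b26⊕b27⊕b28⊕b29⊕b30⊕b31 = 0⊕0⊕1⊕0⊕0⊕1⊕1⊕0⊕1⊕1⊕0⊕1⊕0⊕1⊕0⊕0 = 1
s16: b16⊕b17⊕b18⊕b19⊕b20⊕b21⊕b22⊕b23⊕b24⊕b25⊕b26⊕b27⊕b28⊕b29⊕b30⊕b31 = 1⊕0⊕1⊕1⊕1⊕1⊕1⊕1⊕1⊕1⊕0⊕1⊕0⊕1⊕0⊕0 = 1
Syndrome (s16...s1) = 11111 → position 31.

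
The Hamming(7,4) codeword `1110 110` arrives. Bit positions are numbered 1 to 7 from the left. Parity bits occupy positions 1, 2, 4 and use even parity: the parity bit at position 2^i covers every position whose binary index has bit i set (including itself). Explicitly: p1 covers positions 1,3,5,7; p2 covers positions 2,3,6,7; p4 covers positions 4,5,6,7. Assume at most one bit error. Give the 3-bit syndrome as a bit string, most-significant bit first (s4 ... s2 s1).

s1: b1⊕b3⊕b5⊕b7 = 1⊕1⊕1⊕0 = 1
s2: b2⊕b3⊕b6⊕b7 = 1⊕1⊕1⊕0 = 1
s4: b4⊕b5⊕b6⊕b7 = 0⊕1⊕1⊕0 = 0
Syndrome (s4...s1) = 011 → position 3.

011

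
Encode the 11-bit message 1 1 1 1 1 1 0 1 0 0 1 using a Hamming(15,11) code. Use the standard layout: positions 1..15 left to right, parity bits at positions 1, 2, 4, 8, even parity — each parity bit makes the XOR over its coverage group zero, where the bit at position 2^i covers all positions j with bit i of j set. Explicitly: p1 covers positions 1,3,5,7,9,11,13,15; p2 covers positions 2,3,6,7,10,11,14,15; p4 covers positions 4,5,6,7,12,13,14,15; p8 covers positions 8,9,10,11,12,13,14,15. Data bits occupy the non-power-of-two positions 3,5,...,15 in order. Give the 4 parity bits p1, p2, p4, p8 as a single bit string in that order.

Place data bits at non-power-of-two positions: b3=1, b5=1, b6=1, b7=1, b9=1, b10=1, b11=0, b12=1, b13=0, b14=0, b15=1.
p1 = XOR of data positions {3,5,7,9,11,13,15} = 1⊕1⊕1⊕1⊕0⊕0⊕1 = 1
p2 = XOR of data positions {3,6,7,10,11,14,15} = 1⊕1⊕1⊕1⊕0⊕0⊕1 = 1
p4 = XOR of data positions {5,6,7,12,13,14,15} = 1⊕1⊕1⊕1⊕0⊕0⊕1 = 1
p8 = XOR of data positions {9,10,11,12,13,14,15} = 1⊕1⊕0⊕1⊕0⊕0⊕1 = 0
Parity bits p1,p2,p4,p8 = 1110

1110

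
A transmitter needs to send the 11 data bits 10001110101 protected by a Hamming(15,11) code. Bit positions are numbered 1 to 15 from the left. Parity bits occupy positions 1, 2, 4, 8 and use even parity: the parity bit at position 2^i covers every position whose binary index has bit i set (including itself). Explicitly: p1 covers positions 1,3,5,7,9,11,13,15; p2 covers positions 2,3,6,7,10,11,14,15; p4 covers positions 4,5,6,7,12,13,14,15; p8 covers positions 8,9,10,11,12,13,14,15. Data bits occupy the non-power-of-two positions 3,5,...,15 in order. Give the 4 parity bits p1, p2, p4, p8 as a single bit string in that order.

1001

Place data bits at non-power-of-two positions: b3=1, b5=0, b6=0, b7=0, b9=1, b10=1, b11=1, b12=0, b13=1, b14=0, b15=1.
p1 = XOR of data positions {3,5,7,9,11,13,15} = 1⊕0⊕0⊕1⊕1⊕1⊕1 = 1
p2 = XOR of data positions {3,6,7,10,11,14,15} = 1⊕0⊕0⊕1⊕1⊕0⊕1 = 0
p4 = XOR of data positions {5,6,7,12,13,14,15} = 0⊕0⊕0⊕0⊕1⊕0⊕1 = 0
p8 = XOR of data positions {9,10,11,12,13,14,15} = 1⊕1⊕1⊕0⊕1⊕0⊕1 = 1
Parity bits p1,p2,p4,p8 = 1001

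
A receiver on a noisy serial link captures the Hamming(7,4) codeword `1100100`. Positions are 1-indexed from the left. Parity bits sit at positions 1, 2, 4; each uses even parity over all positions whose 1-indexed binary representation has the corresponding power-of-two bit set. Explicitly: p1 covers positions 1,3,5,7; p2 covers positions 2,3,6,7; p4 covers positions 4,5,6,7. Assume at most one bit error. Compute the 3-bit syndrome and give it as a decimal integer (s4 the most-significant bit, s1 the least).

s1: b1⊕b3⊕b5⊕b7 = 1⊕0⊕1⊕0 = 0
s2: b2⊕b3⊕b6⊕b7 = 1⊕0⊕0⊕0 = 1
s4: b4⊕b5⊕b6⊕b7 = 0⊕1⊕0⊕0 = 1
Syndrome (s4...s1) = 110 → position 6.

6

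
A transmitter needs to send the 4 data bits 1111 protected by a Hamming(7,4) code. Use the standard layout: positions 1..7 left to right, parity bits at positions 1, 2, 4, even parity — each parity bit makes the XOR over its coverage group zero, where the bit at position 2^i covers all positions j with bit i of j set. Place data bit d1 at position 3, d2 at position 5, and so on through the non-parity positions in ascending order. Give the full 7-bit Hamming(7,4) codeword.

1111111

Place data bits at non-power-of-two positions: b3=1, b5=1, b6=1, b7=1.
p1 = XOR of data positions {3,5,7} = 1⊕1⊕1 = 1
p2 = XOR of data positions {3,6,7} = 1⊕1⊕1 = 1
p4 = XOR of data positions {5,6,7} = 1⊕1⊕1 = 1
Codeword b1..b7 = 1111111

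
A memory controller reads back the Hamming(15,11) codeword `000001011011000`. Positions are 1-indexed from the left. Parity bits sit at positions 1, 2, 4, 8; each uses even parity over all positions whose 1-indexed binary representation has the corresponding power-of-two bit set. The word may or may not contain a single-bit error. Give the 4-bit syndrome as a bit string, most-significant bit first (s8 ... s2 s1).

0000

s1: b1⊕b3⊕b5⊕b7⊕b9⊕b11⊕b13⊕b15 = 0⊕0⊕0⊕0⊕1⊕1⊕0⊕0 = 0
s2: b2⊕b3⊕b6⊕b7⊕b10⊕b11⊕b14⊕b15 = 0⊕0⊕1⊕0⊕0⊕1⊕0⊕0 = 0
s4: b4⊕b5⊕b6⊕b7⊕b12⊕b13⊕b14⊕b15 = 0⊕0⊕1⊕0⊕1⊕0⊕0⊕0 = 0
s8: b8⊕b9⊕b10⊕b11⊕b12⊕b13⊕b14⊕b15 = 1⊕1⊕0⊕1⊕1⊕0⊕0⊕0 = 0
Syndrome (s8...s1) = 0000 → position 0 (no error).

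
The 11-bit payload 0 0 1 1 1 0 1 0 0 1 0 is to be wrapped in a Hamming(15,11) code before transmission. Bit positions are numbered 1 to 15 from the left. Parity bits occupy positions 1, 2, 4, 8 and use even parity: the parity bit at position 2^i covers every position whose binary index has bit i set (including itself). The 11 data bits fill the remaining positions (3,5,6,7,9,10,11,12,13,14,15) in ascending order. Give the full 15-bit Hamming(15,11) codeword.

100101111010010

Place data bits at non-power-of-two positions: b3=0, b5=0, b6=1, b7=1, b9=1, b10=0, b11=1, b12=0, b13=0, b14=1, b15=0.
p1 = XOR of data positions {3,5,7,9,11,13,15} = 0⊕0⊕1⊕1⊕1⊕0⊕0 = 1
p2 = XOR of data positions {3,6,7,10,11,14,15} = 0⊕1⊕1⊕0⊕1⊕1⊕0 = 0
p4 = XOR of data positions {5,6,7,12,13,14,15} = 0⊕1⊕1⊕0⊕0⊕1⊕0 = 1
p8 = XOR of data positions {9,10,11,12,13,14,15} = 1⊕0⊕1⊕0⊕0⊕1⊕0 = 1
Codeword b1..b15 = 100101111010010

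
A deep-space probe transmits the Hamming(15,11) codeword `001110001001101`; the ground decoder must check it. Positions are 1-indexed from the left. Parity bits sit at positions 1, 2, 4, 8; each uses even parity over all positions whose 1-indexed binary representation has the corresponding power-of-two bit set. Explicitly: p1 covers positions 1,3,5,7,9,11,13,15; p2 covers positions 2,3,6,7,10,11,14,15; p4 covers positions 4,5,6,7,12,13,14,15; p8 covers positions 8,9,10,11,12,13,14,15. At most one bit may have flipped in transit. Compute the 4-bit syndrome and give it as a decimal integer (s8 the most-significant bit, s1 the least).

5

s1: b1⊕b3⊕b5⊕b7⊕b9⊕b11⊕b13⊕b15 = 0⊕1⊕1⊕0⊕1⊕0⊕1⊕1 = 1
s2: b2⊕b3⊕b6⊕b7⊕b10⊕b11⊕b14⊕b15 = 0⊕1⊕0⊕0⊕0⊕0⊕0⊕1 = 0
s4: b4⊕b5⊕b6⊕b7⊕b12⊕b13⊕b14⊕b15 = 1⊕1⊕0⊕0⊕1⊕1⊕0⊕1 = 1
s8: b8⊕b9⊕b10⊕b11⊕b12⊕b13⊕b14⊕b15 = 0⊕1⊕0⊕0⊕1⊕1⊕0⊕1 = 0
Syndrome (s8...s1) = 0101 → position 5.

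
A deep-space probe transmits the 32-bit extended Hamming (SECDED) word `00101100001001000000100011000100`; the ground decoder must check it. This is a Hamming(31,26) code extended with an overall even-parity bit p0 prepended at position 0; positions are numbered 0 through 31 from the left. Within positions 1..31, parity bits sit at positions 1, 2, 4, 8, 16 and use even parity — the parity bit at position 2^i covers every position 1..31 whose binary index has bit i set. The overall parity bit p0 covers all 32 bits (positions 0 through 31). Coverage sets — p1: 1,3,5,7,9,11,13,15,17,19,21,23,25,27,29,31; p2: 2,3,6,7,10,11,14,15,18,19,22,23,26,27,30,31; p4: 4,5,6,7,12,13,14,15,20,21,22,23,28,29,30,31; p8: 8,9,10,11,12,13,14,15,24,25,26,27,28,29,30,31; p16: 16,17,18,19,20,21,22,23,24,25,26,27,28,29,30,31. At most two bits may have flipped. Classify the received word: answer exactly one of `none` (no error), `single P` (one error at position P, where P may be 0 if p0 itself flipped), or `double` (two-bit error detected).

s1: b1⊕b3⊕b5⊕b7⊕b9⊕b11⊕b13⊕b15⊕b17⊕b19⊕b21⊕b23⊕b25⊕b27⊕b29⊕b31 = 0⊕0⊕1⊕0⊕0⊕0⊕1⊕0⊕0⊕0⊕0⊕0⊕1⊕0⊕1⊕0 = 0
s2: b2⊕b3⊕b6⊕b7⊕b10⊕b11⊕b14⊕b15⊕b18⊕b19⊕b22⊕b23⊕b26⊕b27⊕b30⊕b31 = 1⊕0⊕0⊕0⊕1⊕0⊕0⊕0⊕0⊕0⊕0⊕0⊕0⊕0⊕0⊕0 = 0
s4: b4⊕b5⊕b6⊕b7⊕b12⊕b13⊕b14⊕b15⊕b20⊕b21⊕b22⊕b23⊕b28⊕b29⊕b30⊕b31 = 1⊕1⊕0⊕0⊕0⊕1⊕0⊕0⊕1⊕0⊕0⊕0⊕0⊕1⊕0⊕0 = 1
s8: b8⊕b9⊕b10⊕b11⊕b12⊕b13⊕b14⊕b15⊕b24⊕b25⊕b26⊕b27⊕b28⊕b29⊕b30⊕b31 = 0⊕0⊕1⊕0⊕0⊕1⊕0⊕0⊕1⊕1⊕0⊕0⊕0⊕1⊕0⊕0 = 1
s16: b16⊕b17⊕b18⊕b19⊕b20⊕b21⊕b22⊕b23⊕b24⊕b25⊕b26⊕b27⊕b28⊕b29⊕b30⊕b31 = 0⊕0⊕0⊕0⊕1⊕0⊕0⊕0⊕1⊕1⊕0⊕0⊕0⊕1⊕0⊕0 = 0
Syndrome (s16...s1) = 01100 → position 12.
Overall parity (XOR of all 32 bits, including p0): 0⊕0⊕1⊕0⊕1⊕1⊕0⊕0⊕0⊕0⊕1⊕0⊕0⊕1⊕0⊕0⊕0⊕0⊕0⊕0⊕1⊕0⊕0⊕0⊕1⊕1⊕0⊕0⊕0⊕1⊕0⊕0 = 1
Overall=1, syndrome position=12 → single-bit error at position 12.

single 12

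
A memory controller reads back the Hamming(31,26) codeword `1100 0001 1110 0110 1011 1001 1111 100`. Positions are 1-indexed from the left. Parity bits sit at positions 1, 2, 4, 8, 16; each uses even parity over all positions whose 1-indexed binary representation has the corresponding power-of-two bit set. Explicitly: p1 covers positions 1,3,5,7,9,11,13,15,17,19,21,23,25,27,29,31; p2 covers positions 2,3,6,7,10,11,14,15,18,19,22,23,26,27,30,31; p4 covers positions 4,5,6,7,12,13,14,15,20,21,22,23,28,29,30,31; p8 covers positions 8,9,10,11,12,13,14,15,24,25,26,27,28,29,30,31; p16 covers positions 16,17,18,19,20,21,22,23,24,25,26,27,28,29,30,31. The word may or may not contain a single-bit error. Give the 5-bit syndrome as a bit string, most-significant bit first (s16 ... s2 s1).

00000

s1: b1⊕b3⊕b5⊕b7⊕b9⊕b11⊕b13⊕b15⊕b17⊕b19⊕b21⊕b23⊕b25⊕b27⊕b29⊕b31 = 1⊕0⊕0⊕0⊕1⊕1⊕0⊕1⊕1⊕1⊕1⊕0⊕1⊕1⊕1⊕0 = 0
s2: b2⊕b3⊕b6⊕b7⊕b10⊕b11⊕b14⊕b15⊕b18⊕b19⊕b22⊕b23⊕b26⊕b27⊕b30⊕b31 = 1⊕0⊕0⊕0⊕1⊕1⊕1⊕1⊕0⊕1⊕0⊕0⊕1⊕1⊕0⊕0 = 0
s4: b4⊕b5⊕b6⊕b7⊕b12⊕b13⊕b14⊕b15⊕b20⊕b21⊕b22⊕b23⊕b28⊕b29⊕b30⊕b31 = 0⊕0⊕0⊕0⊕0⊕0⊕1⊕1⊕1⊕1⊕0⊕0⊕1⊕1⊕0⊕0 = 0
s8: b8⊕b9⊕b10⊕b11⊕b12⊕b13⊕b14⊕b15⊕b24⊕b25⊕b26⊕b27⊕b28⊕b29⊕b30⊕b31 = 1⊕1⊕1⊕1⊕0⊕0⊕1⊕1⊕1⊕1⊕1⊕1⊕1⊕1⊕0⊕0 = 0
s16: b16⊕b17⊕b18⊕b19⊕b20⊕b21⊕b22⊕b23⊕b24⊕b25⊕b26⊕b27⊕b28⊕b29⊕b30⊕b31 = 0⊕1⊕0⊕1⊕1⊕1⊕0⊕0⊕1⊕1⊕1⊕1⊕1⊕1⊕0⊕0 = 0
Syndrome (s16...s1) = 00000 → position 0 (no error).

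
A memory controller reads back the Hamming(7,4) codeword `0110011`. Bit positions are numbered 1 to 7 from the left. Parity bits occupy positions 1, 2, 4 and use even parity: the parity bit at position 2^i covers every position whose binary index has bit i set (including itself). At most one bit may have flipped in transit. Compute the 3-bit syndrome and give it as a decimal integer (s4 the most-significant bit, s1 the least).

0

s1: b1⊕b3⊕b5⊕b7 = 0⊕1⊕0⊕1 = 0
s2: b2⊕b3⊕b6⊕b7 = 1⊕1⊕1⊕1 = 0
s4: b4⊕b5⊕b6⊕b7 = 0⊕0⊕1⊕1 = 0
Syndrome (s4...s1) = 000 → position 0 (no error).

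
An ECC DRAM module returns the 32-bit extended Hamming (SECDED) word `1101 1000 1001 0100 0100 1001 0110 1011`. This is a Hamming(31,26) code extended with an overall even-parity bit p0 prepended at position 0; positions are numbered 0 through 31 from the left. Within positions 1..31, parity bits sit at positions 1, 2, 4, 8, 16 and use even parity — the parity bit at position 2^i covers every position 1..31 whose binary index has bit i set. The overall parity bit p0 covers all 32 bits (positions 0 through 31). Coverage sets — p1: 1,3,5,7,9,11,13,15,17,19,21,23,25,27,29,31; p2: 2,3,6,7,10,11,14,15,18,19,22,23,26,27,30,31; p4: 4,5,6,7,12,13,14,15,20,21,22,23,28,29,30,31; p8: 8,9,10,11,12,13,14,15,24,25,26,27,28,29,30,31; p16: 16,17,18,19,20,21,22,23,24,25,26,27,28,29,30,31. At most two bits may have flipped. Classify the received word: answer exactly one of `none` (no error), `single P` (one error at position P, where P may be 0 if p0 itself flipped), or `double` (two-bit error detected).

single 4

s1: b1⊕b3⊕b5⊕b7⊕b9⊕b11⊕b13⊕b15⊕b17⊕b19⊕b21⊕b23⊕b25⊕b27⊕b29⊕b31 = 1⊕1⊕0⊕0⊕0⊕1⊕1⊕0⊕1⊕0⊕0⊕1⊕1⊕0⊕0⊕1 = 0
s2: b2⊕b3⊕b6⊕b7⊕b10⊕b11⊕b14⊕b15⊕b18⊕b19⊕b22⊕b23⊕b26⊕b27⊕b30⊕b31 = 0⊕1⊕0⊕0⊕0⊕1⊕0⊕0⊕0⊕0⊕0⊕1⊕1⊕0⊕1⊕1 = 0
s4: b4⊕b5⊕b6⊕b7⊕b12⊕b13⊕b14⊕b15⊕b20⊕b21⊕b22⊕b23⊕b28⊕b29⊕b30⊕b31 = 1⊕0⊕0⊕0⊕0⊕1⊕0⊕0⊕1⊕0⊕0⊕1⊕1⊕0⊕1⊕1 = 1
s8: b8⊕b9⊕b10⊕b11⊕b12⊕b13⊕b14⊕b15⊕b24⊕b25⊕b26⊕b27⊕b28⊕b29⊕b30⊕b31 = 1⊕0⊕0⊕1⊕0⊕1⊕0⊕0⊕0⊕1⊕1⊕0⊕1⊕0⊕1⊕1 = 0
s16: b16⊕b17⊕b18⊕b19⊕b20⊕b21⊕b22⊕b23⊕b24⊕b25⊕b26⊕b27⊕b28⊕b29⊕b30⊕b31 = 0⊕1⊕0⊕0⊕1⊕0⊕0⊕1⊕0⊕1⊕1⊕0⊕1⊕0⊕1⊕1 = 0
Syndrome (s16...s1) = 00100 → position 4.
Overall parity (XOR of all 32 bits, including p0): 1⊕1⊕0⊕1⊕1⊕0⊕0⊕0⊕1⊕0⊕0⊕1⊕0⊕1⊕0⊕0⊕0⊕1⊕0⊕0⊕1⊕0⊕0⊕1⊕0⊕1⊕1⊕0⊕1⊕0⊕1⊕1 = 1
Overall=1, syndrome position=4 → single-bit error at position 4.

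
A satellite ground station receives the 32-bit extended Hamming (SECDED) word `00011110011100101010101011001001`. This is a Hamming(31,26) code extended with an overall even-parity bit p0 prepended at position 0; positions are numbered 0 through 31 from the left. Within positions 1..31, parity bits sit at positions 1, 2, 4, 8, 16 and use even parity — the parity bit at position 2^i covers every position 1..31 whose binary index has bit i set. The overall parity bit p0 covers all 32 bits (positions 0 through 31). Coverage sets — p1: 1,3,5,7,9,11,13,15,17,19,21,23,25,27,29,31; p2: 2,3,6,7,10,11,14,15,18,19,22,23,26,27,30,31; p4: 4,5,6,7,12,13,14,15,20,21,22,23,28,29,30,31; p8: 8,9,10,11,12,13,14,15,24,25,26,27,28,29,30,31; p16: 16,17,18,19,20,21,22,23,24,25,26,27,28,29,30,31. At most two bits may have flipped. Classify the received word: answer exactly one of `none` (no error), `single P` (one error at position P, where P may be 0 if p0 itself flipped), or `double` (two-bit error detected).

s1: b1⊕b3⊕b5⊕b7⊕b9⊕b11⊕b13⊕b15⊕b17⊕b19⊕b21⊕b23⊕b25⊕b27⊕b29⊕b31 = 0⊕1⊕1⊕0⊕1⊕1⊕0⊕0⊕0⊕0⊕0⊕0⊕1⊕0⊕0⊕1 = 0
s2: b2⊕b3⊕b6⊕b7⊕b10⊕b11⊕b14⊕b15⊕b18⊕b19⊕b22⊕b23⊕b26⊕b27⊕b30⊕b31 = 0⊕1⊕1⊕0⊕1⊕1⊕1⊕0⊕1⊕0⊕1⊕0⊕0⊕0⊕0⊕1 = 0
s4: b4⊕b5⊕b6⊕b7⊕b12⊕b13⊕b14⊕b15⊕b20⊕b21⊕b22⊕b23⊕b28⊕b29⊕b30⊕b31 = 1⊕1⊕1⊕0⊕0⊕0⊕1⊕0⊕1⊕0⊕1⊕0⊕1⊕0⊕0⊕1 = 0
s8: b8⊕b9⊕b10⊕b11⊕b12⊕b13⊕b14⊕b15⊕b24⊕b25⊕b26⊕b27⊕b28⊕b29⊕b30⊕b31 = 0⊕1⊕1⊕1⊕0⊕0⊕1⊕0⊕1⊕1⊕0⊕0⊕1⊕0⊕0⊕1 = 0
s16: b16⊕b17⊕b18⊕b19⊕b20⊕b21⊕b22⊕b23⊕b24⊕b25⊕b26⊕b27⊕b28⊕b29⊕b30⊕b31 = 1⊕0⊕1⊕0⊕1⊕0⊕1⊕0⊕1⊕1⊕0⊕0⊕1⊕0⊕0⊕1 = 0
Syndrome (s16...s1) = 00000 → position 0 (no error).
Overall parity (XOR of all 32 bits, including p0): 0⊕0⊕0⊕1⊕1⊕1⊕1⊕0⊕0⊕1⊕1⊕1⊕0⊕0⊕1⊕0⊕1⊕0⊕1⊕0⊕1⊕0⊕1⊕0⊕1⊕1⊕0⊕0⊕1⊕0⊕0⊕1 = 0
Overall=0, syndrome position=0 → no error.

none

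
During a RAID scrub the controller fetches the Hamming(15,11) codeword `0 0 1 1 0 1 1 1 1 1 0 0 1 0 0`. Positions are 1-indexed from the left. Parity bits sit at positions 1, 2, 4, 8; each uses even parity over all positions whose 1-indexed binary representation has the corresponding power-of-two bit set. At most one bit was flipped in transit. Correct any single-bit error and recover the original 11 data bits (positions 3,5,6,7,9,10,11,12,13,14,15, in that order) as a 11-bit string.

s1: b1⊕b3⊕b5⊕b7⊕b9⊕b11⊕b13⊕b15 = 0⊕1⊕0⊕1⊕1⊕0⊕1⊕0 = 0
s2: b2⊕b3⊕b6⊕b7⊕b10⊕b11⊕b14⊕b15 = 0⊕1⊕1⊕1⊕1⊕0⊕0⊕0 = 0
s4: b4⊕b5⊕b6⊕b7⊕b12⊕b13⊕b14⊕b15 = 1⊕0⊕1⊕1⊕0⊕1⊕0⊕0 = 0
s8: b8⊕b9⊕b10⊕b11⊕b12⊕b13⊕b14⊕b15 = 1⊕1⊕1⊕0⊕0⊕1⊕0⊕0 = 0
Syndrome (s8...s1) = 0000 → position 0 (no error).
No correction needed.
Data bits at positions 3,5,6,7,9,10,11,12,13,14,15: 10111100100

10111100100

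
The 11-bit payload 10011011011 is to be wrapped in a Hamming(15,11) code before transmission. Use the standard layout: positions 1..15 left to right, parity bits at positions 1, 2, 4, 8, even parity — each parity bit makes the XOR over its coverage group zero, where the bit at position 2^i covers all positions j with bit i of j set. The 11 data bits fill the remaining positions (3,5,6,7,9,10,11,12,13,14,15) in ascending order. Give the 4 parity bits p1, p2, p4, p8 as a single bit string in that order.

Place data bits at non-power-of-two positions: b3=1, b5=0, b6=0, b7=1, b9=1, b10=0, b11=1, b12=1, b13=0, b14=1, b15=1.
p1 = XOR of data positions {3,5,7,9,11,13,15} = 1⊕0⊕1⊕1⊕1⊕0⊕1 = 1
p2 = XOR of data positions {3,6,7,10,11,14,15} = 1⊕0⊕1⊕0⊕1⊕1⊕1 = 1
p4 = XOR of data positions {5,6,7,12,13,14,15} = 0⊕0⊕1⊕1⊕0⊕1⊕1 = 0
p8 = XOR of data positions {9,10,11,12,13,14,15} = 1⊕0⊕1⊕1⊕0⊕1⊕1 = 1
Parity bits p1,p2,p4,p8 = 1101

1101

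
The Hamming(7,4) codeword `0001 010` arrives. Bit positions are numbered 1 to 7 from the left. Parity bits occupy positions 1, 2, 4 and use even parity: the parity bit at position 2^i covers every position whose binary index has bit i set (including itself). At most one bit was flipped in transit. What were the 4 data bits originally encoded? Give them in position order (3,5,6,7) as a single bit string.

0010

s1: b1⊕b3⊕b5⊕b7 = 0⊕0⊕0⊕0 = 0
s2: b2⊕b3⊕b6⊕b7 = 0⊕0⊕1⊕0 = 1
s4: b4⊕b5⊕b6⊕b7 = 1⊕0⊕1⊕0 = 0
Syndrome (s4...s1) = 010 → position 2.
Flip bit 2: corrected codeword = 0101010
Data bits at positions 3,5,6,7: 0010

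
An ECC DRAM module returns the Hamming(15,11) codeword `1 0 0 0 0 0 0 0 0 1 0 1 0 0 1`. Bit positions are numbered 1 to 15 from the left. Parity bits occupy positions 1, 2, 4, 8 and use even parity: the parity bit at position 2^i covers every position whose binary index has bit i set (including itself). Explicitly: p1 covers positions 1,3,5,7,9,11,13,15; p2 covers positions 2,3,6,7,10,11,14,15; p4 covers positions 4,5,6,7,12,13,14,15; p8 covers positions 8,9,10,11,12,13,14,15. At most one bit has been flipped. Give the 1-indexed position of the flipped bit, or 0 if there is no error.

8

s1: b1⊕b3⊕b5⊕b7⊕b9⊕b11⊕b13⊕b15 = 1⊕0⊕0⊕0⊕0⊕0⊕0⊕1 = 0
s2: b2⊕b3⊕b6⊕b7⊕b10⊕b11⊕b14⊕b15 = 0⊕0⊕0⊕0⊕1⊕0⊕0⊕1 = 0
s4: b4⊕b5⊕b6⊕b7⊕b12⊕b13⊕b14⊕b15 = 0⊕0⊕0⊕0⊕1⊕0⊕0⊕1 = 0
s8: b8⊕b9⊕b10⊕b11⊕b12⊕b13⊕b14⊕b15 = 0⊕0⊕1⊕0⊕1⊕0⊕0⊕1 = 1
Syndrome (s8...s1) = 1000 → position 8.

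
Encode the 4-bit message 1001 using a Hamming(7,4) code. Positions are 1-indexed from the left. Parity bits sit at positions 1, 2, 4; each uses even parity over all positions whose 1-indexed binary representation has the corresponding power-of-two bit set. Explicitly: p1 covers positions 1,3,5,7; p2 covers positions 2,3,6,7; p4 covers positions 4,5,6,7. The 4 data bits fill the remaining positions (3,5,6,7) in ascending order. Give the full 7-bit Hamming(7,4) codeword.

0011001

Place data bits at non-power-of-two positions: b3=1, b5=0, b6=0, b7=1.
p1 = XOR of data positions {3,5,7} = 1⊕0⊕1 = 0
p2 = XOR of data positions {3,6,7} = 1⊕0⊕1 = 0
p4 = XOR of data positions {5,6,7} = 0⊕0⊕1 = 1
Codeword b1..b7 = 0011001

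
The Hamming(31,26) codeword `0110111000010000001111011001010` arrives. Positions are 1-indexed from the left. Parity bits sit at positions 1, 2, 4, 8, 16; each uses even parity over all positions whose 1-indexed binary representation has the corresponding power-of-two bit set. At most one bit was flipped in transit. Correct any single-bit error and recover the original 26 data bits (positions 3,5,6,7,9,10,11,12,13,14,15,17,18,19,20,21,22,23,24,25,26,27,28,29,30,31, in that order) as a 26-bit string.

11110001010001111011001010

s1: b1⊕b3⊕b5⊕b7⊕b9⊕b11⊕b13⊕b15⊕b17⊕b19⊕b21⊕b23⊕b25⊕b27⊕b29⊕b31 = 0⊕1⊕1⊕1⊕0⊕0⊕0⊕0⊕0⊕1⊕1⊕0⊕1⊕0⊕0⊕0 = 0
s2: b2⊕b3⊕b6⊕b7⊕b10⊕b11⊕b14⊕b15⊕b18⊕b19⊕b22⊕b23⊕b26⊕b27⊕b30⊕b31 = 1⊕1⊕1⊕1⊕0⊕0⊕0⊕0⊕0⊕1⊕1⊕0⊕0⊕0⊕1⊕0 = 1
s4: b4⊕b5⊕b6⊕b7⊕b12⊕b13⊕b14⊕b15⊕b20⊕b21⊕b22⊕b23⊕b28⊕b29⊕b30⊕b31 = 0⊕1⊕1⊕1⊕1⊕0⊕0⊕0⊕1⊕1⊕1⊕0⊕1⊕0⊕1⊕0 = 1
s8: b8⊕b9⊕b10⊕b11⊕b12⊕b13⊕b14⊕b15⊕b24⊕b25⊕b26⊕b27⊕b28⊕b29⊕b30⊕b31 = 0⊕0⊕0⊕0⊕1⊕0⊕0⊕0⊕1⊕1⊕0⊕0⊕1⊕0⊕1⊕0 = 1
s16: b16⊕b17⊕b18⊕b19⊕b20⊕b21⊕b22⊕b23⊕b24⊕b25⊕b26⊕b27⊕b28⊕b29⊕b30⊕b31 = 0⊕0⊕0⊕1⊕1⊕1⊕1⊕0⊕1⊕1⊕0⊕0⊕1⊕0⊕1⊕0 = 0
Syndrome (s16...s1) = 01110 → position 14.
Flip bit 14: corrected codeword = 0110111000010100001111011001010
Data bits at positions 3,5,6,7,9,10,11,12,13,14,15,17,18,19,20,21,22,23,24,25,26,27,28,29,30,31: 11110001010001111011001010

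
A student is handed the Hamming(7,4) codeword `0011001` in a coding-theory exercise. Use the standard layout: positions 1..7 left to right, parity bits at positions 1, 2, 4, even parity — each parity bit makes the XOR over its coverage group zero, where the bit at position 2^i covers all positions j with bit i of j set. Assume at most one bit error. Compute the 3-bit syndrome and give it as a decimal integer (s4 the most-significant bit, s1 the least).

0

s1: b1⊕b3⊕b5⊕b7 = 0⊕1⊕0⊕1 = 0
s2: b2⊕b3⊕b6⊕b7 = 0⊕1⊕0⊕1 = 0
s4: b4⊕b5⊕b6⊕b7 = 1⊕0⊕0⊕1 = 0
Syndrome (s4...s1) = 000 → position 0 (no error).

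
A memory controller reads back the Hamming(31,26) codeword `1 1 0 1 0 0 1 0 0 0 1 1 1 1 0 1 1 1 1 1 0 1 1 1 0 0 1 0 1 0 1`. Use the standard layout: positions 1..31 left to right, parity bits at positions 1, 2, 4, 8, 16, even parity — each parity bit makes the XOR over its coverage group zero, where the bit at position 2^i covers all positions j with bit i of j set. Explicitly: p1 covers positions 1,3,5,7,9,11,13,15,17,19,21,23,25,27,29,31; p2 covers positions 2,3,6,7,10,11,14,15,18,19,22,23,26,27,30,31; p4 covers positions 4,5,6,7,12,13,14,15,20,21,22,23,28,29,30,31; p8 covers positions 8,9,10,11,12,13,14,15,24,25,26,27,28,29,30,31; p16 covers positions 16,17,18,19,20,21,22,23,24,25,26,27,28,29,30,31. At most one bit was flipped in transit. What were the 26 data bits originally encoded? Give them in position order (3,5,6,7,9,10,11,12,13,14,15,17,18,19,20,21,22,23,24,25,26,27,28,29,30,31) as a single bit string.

00010011110111101110010101

s1: b1⊕b3⊕b5⊕b7⊕b9⊕b11⊕b13⊕b15⊕b17⊕b19⊕b21⊕b23⊕b25⊕b27⊕b29⊕b31 = 1⊕0⊕0⊕1⊕0⊕1⊕1⊕0⊕1⊕1⊕0⊕1⊕0⊕1⊕1⊕1 = 0
s2: b2⊕b3⊕b6⊕b7⊕b10⊕b11⊕b14⊕b15⊕b18⊕b19⊕b22⊕b23⊕b26⊕b27⊕b30⊕b31 = 1⊕0⊕0⊕1⊕0⊕1⊕1⊕0⊕1⊕1⊕1⊕1⊕0⊕1⊕0⊕1 = 0
s4: b4⊕b5⊕b6⊕b7⊕b12⊕b13⊕b14⊕b15⊕b20⊕b21⊕b22⊕b23⊕b28⊕b29⊕b30⊕b31 = 1⊕0⊕0⊕1⊕1⊕1⊕1⊕0⊕1⊕0⊕1⊕1⊕0⊕1⊕0⊕1 = 0
s8: b8⊕b9⊕b10⊕b11⊕b12⊕b13⊕b14⊕b15⊕b24⊕b25⊕b26⊕b27⊕b28⊕b29⊕b30⊕b31 = 0⊕0⊕0⊕1⊕1⊕1⊕1⊕0⊕1⊕0⊕0⊕1⊕0⊕1⊕0⊕1 = 0
s16: b16⊕b17⊕b18⊕b19⊕b20⊕b21⊕b22⊕b23⊕b24⊕b25⊕b26⊕b27⊕b28⊕b29⊕b30⊕b31 = 1⊕1⊕1⊕1⊕1⊕0⊕1⊕1⊕1⊕0⊕0⊕1⊕0⊕1⊕0⊕1 = 1
Syndrome (s16...s1) = 10000 → position 16.
Flip bit 16: corrected codeword = 1101001000111100111101110010101
Data bits at positions 3,5,6,7,9,10,11,12,13,14,15,17,18,19,20,21,22,23,24,25,26,27,28,29,30,31: 00010011110111101110010101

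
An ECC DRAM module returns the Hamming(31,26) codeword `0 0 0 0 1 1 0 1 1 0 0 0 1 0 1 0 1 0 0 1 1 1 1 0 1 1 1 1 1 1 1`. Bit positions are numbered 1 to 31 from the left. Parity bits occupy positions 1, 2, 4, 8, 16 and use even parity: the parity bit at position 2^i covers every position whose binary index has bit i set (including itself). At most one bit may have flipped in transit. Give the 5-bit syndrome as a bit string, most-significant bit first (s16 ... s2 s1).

01001

s1: b1⊕b3⊕b5⊕b7⊕b9⊕b11⊕b13⊕b15⊕b17⊕b19⊕b21⊕b23⊕b25⊕b27⊕b29⊕b31 = 0⊕0⊕1⊕0⊕1⊕0⊕1⊕1⊕1⊕0⊕1⊕1⊕1⊕1⊕1⊕1 = 1
s2: b2⊕b3⊕b6⊕b7⊕b10⊕b11⊕b14⊕b15⊕b18⊕b19⊕b22⊕b23⊕b26⊕b27⊕b30⊕b31 = 0⊕0⊕1⊕0⊕0⊕0⊕0⊕1⊕0⊕0⊕1⊕1⊕1⊕1⊕1⊕1 = 0
s4: b4⊕b5⊕b6⊕b7⊕b12⊕b13⊕b14⊕b15⊕b20⊕b21⊕b22⊕b23⊕b28⊕b29⊕b30⊕b31 = 0⊕1⊕1⊕0⊕0⊕1⊕0⊕1⊕1⊕1⊕1⊕1⊕1⊕1⊕1⊕1 = 0
s8: b8⊕b9⊕b10⊕b11⊕b12⊕b13⊕b14⊕b15⊕b24⊕b25⊕b26⊕b27⊕b28⊕b29⊕b30⊕b31 = 1⊕1⊕0⊕0⊕0⊕1⊕0⊕1⊕0⊕1⊕1⊕1⊕1⊕1⊕1⊕1 = 1
s16: b16⊕b17⊕b18⊕b19⊕b20⊕b21⊕b22⊕b23⊕b24⊕b25⊕b26⊕b27⊕b28⊕b29⊕b30⊕b31 = 0⊕1⊕0⊕0⊕1⊕1⊕1⊕1⊕0⊕1⊕1⊕1⊕1⊕1⊕1⊕1 = 0
Syndrome (s16...s1) = 01001 → position 9.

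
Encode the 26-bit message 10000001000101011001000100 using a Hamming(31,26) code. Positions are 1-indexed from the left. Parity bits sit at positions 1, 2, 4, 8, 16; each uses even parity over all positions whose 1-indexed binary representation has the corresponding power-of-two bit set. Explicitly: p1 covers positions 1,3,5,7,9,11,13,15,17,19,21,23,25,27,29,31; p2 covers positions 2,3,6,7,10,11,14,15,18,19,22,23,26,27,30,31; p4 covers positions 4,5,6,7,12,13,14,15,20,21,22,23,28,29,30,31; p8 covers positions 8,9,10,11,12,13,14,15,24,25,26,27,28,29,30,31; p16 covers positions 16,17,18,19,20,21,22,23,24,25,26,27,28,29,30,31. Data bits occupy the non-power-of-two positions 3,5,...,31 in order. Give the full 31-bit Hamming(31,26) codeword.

0110000100010000101011001000100

Place data bits at non-power-of-two positions: b3=1, b5=0, b6=0, b7=0, b9=0, b10=0, b11=0, b12=1, b13=0, b14=0, b15=0, b17=1, b18=0, b19=1, b20=0, b21=1, b22=1, b23=0, b24=0, b25=1, b26=0, b27=0, b28=0, b29=1, b30=0, b31=0.
p1 = XOR of data positions {3,5,7,9,11,13,15,17,19,21,23,25,27,29,31} = 1⊕0⊕0⊕0⊕0⊕0⊕0⊕1⊕1⊕1⊕0⊕1⊕0⊕1⊕0 = 0
p2 = XOR of data positions {3,6,7,10,11,14,15,18,19,22,23,26,27,30,31} = 1⊕0⊕0⊕0⊕0⊕0⊕0⊕0⊕1⊕1⊕0⊕0⊕0⊕0⊕0 = 1
p4 = XOR of data positions {5,6,7,12,13,14,15,20,21,22,23,28,29,30,31} = 0⊕0⊕0⊕1⊕0⊕0⊕0⊕0⊕1⊕1⊕0⊕0⊕1⊕0⊕0 = 0
p8 = XOR of data positions {9,10,11,12,13,14,15,24,25,26,27,28,29,30,31} = 0⊕0⊕0⊕1⊕0⊕0⊕0⊕0⊕1⊕0⊕0⊕0⊕1⊕0⊕0 = 1
p16 = XOR of data positions {17,18,19,20,21,22,23,24,25,26,27,28,29,30,31} = 1⊕0⊕1⊕0⊕1⊕1⊕0⊕0⊕1⊕0⊕0⊕0⊕1⊕0⊕0 = 0
Codeword b1..b31 = 0110000100010000101011001000100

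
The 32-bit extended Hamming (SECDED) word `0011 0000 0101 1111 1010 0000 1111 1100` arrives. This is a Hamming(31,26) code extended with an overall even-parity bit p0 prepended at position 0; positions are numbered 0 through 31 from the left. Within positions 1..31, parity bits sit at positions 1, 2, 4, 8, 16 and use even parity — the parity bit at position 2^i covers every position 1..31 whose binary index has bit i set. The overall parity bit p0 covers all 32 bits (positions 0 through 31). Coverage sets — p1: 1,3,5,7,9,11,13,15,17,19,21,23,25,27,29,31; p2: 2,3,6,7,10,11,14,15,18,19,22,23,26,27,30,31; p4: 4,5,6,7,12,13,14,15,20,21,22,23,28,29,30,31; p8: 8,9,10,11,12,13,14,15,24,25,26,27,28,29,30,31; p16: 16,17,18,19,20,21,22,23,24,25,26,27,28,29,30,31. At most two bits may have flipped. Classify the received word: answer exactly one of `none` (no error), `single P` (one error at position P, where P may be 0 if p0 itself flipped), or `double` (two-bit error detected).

s1: b1⊕b3⊕b5⊕b7⊕b9⊕b11⊕b13⊕b15⊕b17⊕b19⊕b21⊕b23⊕b25⊕b27⊕b29⊕b31 = 0⊕1⊕0⊕0⊕1⊕1⊕1⊕1⊕0⊕0⊕0⊕0⊕1⊕1⊕1⊕0 = 0
s2: b2⊕b3⊕b6⊕b7⊕b10⊕b11⊕b14⊕b15⊕b18⊕b19⊕b22⊕b23⊕b26⊕b27⊕b30⊕b31 = 1⊕1⊕0⊕0⊕0⊕1⊕1⊕1⊕1⊕0⊕0⊕0⊕1⊕1⊕0⊕0 = 0
s4: b4⊕b5⊕b6⊕b7⊕b12⊕b13⊕b14⊕b15⊕b20⊕b21⊕b22⊕b23⊕b28⊕b29⊕b30⊕b31 = 0⊕0⊕0⊕0⊕1⊕1⊕1⊕1⊕0⊕0⊕0⊕0⊕1⊕1⊕0⊕0 = 0
s8: b8⊕b9⊕b10⊕b11⊕b12⊕b13⊕b14⊕b15⊕b24⊕b25⊕b26⊕b27⊕b28⊕b29⊕b30⊕b31 = 0⊕1⊕0⊕1⊕1⊕1⊕1⊕1⊕1⊕1⊕1⊕1⊕1⊕1⊕0⊕0 = 0
s16: b16⊕b17⊕b18⊕b19⊕b20⊕b21⊕b22⊕b23⊕b24⊕b25⊕b26⊕b27⊕b28⊕b29⊕b30⊕b31 = 1⊕0⊕1⊕0⊕0⊕0⊕0⊕0⊕1⊕1⊕1⊕1⊕1⊕1⊕0⊕0 = 0
Syndrome (s16...s1) = 00000 → position 0 (no error).
Overall parity (XOR of all 32 bits, including p0): 0⊕0⊕1⊕1⊕0⊕0⊕0⊕0⊕0⊕1⊕0⊕1⊕1⊕1⊕1⊕1⊕1⊕0⊕1⊕0⊕0⊕0⊕0⊕0⊕1⊕1⊕1⊕1⊕1⊕1⊕0⊕0 = 0
Overall=0, syndrome position=0 → no error.

none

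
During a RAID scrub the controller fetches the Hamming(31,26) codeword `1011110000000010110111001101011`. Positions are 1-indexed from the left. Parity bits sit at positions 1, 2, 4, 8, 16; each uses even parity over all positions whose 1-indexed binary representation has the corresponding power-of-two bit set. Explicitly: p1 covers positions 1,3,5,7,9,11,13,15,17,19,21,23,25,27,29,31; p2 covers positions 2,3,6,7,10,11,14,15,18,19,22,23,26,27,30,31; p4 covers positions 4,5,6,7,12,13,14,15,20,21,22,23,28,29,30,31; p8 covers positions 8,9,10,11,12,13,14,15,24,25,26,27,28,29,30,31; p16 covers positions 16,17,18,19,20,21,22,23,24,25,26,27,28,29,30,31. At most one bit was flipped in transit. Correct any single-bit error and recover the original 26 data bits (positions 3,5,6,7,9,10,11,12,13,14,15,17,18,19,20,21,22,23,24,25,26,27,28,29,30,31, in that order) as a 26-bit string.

s1: b1⊕b3⊕b5⊕b7⊕b9⊕b11⊕b13⊕b15⊕b17⊕b19⊕b21⊕b23⊕b25⊕b27⊕b29⊕b31 = 1⊕1⊕1⊕0⊕0⊕0⊕0⊕1⊕1⊕0⊕1⊕0⊕1⊕0⊕0⊕1 = 0
s2: b2⊕b3⊕b6⊕b7⊕b10⊕b11⊕b14⊕b15⊕b18⊕b19⊕b22⊕b23⊕b26⊕b27⊕b30⊕b31 = 0⊕1⊕1⊕0⊕0⊕0⊕0⊕1⊕1⊕0⊕1⊕0⊕1⊕0⊕1⊕1 = 0
s4: b4⊕b5⊕b6⊕b7⊕b12⊕b13⊕b14⊕b15⊕b20⊕b21⊕b22⊕b23⊕b28⊕b29⊕b30⊕b31 = 1⊕1⊕1⊕0⊕0⊕0⊕0⊕1⊕1⊕1⊕1⊕0⊕1⊕0⊕1⊕1 = 0
s8: b8⊕b9⊕b10⊕b11⊕b12⊕b13⊕b14⊕b15⊕b24⊕b25⊕b26⊕b27⊕b28⊕b29⊕b30⊕b31 = 0⊕0⊕0⊕0⊕0⊕0⊕0⊕1⊕0⊕1⊕1⊕0⊕1⊕0⊕1⊕1 = 0
s16: b16⊕b17⊕b18⊕b19⊕b20⊕b21⊕b22⊕b23⊕b24⊕b25⊕b26⊕b27⊕b28⊕b29⊕b30⊕b31 = 0⊕1⊕1⊕0⊕1⊕1⊕1⊕0⊕0⊕1⊕1⊕0⊕1⊕0⊕1⊕1 = 0
Syndrome (s16...s1) = 00000 → position 0 (no error).
No correction needed.
Data bits at positions 3,5,6,7,9,10,11,12,13,14,15,17,18,19,20,21,22,23,24,25,26,27,28,29,30,31: 11100000001110111001101011

11100000001110111001101011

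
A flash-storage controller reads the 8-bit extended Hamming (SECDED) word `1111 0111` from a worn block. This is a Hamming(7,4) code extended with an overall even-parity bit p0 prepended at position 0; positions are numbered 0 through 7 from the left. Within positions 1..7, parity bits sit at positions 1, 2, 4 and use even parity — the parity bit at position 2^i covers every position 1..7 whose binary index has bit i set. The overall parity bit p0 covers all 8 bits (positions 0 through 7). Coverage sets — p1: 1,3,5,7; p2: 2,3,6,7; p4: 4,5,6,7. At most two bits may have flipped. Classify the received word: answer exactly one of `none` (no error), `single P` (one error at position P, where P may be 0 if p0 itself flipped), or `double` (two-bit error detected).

s1: b1⊕b3⊕b5⊕b7 = 1⊕1⊕1⊕1 = 0
s2: b2⊕b3⊕b6⊕b7 = 1⊕1⊕1⊕1 = 0
s4: b4⊕b5⊕b6⊕b7 = 0⊕1⊕1⊕1 = 1
Syndrome (s4...s1) = 100 → position 4.
Overall parity (XOR of all 8 bits, including p0): 1⊕1⊕1⊕1⊕0⊕1⊕1⊕1 = 1
Overall=1, syndrome position=4 → single-bit error at position 4.

single 4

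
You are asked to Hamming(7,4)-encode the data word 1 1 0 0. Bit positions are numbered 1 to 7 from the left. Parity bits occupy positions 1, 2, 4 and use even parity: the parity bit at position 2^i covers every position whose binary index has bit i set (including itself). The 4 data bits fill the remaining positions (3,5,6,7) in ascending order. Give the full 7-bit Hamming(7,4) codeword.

0111100

Place data bits at non-power-of-two positions: b3=1, b5=1, b6=0, b7=0.
p1 = XOR of data positions {3,5,7} = 1⊕1⊕0 = 0
p2 = XOR of data positions {3,6,7} = 1⊕0⊕0 = 1
p4 = XOR of data positions {5,6,7} = 1⊕0⊕0 = 1
Codeword b1..b7 = 0111100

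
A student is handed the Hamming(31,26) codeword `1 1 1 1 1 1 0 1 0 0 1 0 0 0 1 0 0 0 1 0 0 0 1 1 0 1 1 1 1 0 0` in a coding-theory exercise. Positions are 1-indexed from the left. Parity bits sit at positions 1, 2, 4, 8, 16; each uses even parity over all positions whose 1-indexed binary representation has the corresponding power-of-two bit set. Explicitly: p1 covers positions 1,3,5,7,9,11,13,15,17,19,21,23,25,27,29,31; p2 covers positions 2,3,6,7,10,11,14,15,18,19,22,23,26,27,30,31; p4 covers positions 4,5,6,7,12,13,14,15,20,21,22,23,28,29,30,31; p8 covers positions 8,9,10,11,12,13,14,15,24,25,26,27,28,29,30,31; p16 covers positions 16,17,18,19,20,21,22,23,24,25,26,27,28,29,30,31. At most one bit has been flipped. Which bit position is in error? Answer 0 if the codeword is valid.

s1: b1⊕b3⊕b5⊕b7⊕b9⊕b11⊕b13⊕b15⊕b17⊕b19⊕b21⊕b23⊕b25⊕b27⊕b29⊕b31 = 1⊕1⊕1⊕0⊕0⊕1⊕0⊕1⊕0⊕1⊕0⊕1⊕0⊕1⊕1⊕0 = 1
s2: b2⊕b3⊕b6⊕b7⊕b10⊕b11⊕b14⊕b15⊕b18⊕b19⊕b22⊕b23⊕b26⊕b27⊕b30⊕b31 = 1⊕1⊕1⊕0⊕0⊕1⊕0⊕1⊕0⊕1⊕0⊕1⊕1⊕1⊕0⊕0 = 1
s4: b4⊕b5⊕b6⊕b7⊕b12⊕b13⊕b14⊕b15⊕b20⊕b21⊕b22⊕b23⊕b28⊕b29⊕b30⊕b31 = 1⊕1⊕1⊕0⊕0⊕0⊕0⊕1⊕0⊕0⊕0⊕1⊕1⊕1⊕0⊕0 = 1
s8: b8⊕b9⊕b10⊕b11⊕b12⊕b13⊕b14⊕b15⊕b24⊕b25⊕b26⊕b27⊕b28⊕b29⊕b30⊕b31 = 1⊕0⊕0⊕1⊕0⊕0⊕0⊕1⊕1⊕0⊕1⊕1⊕1⊕1⊕0⊕0 = 0
s16: b16⊕b17⊕b18⊕b19⊕b20⊕b21⊕b22⊕b23⊕b24⊕b25⊕b26⊕b27⊕b28⊕b29⊕b30⊕b31 = 0⊕0⊕0⊕1⊕0⊕0⊕0⊕1⊕1⊕0⊕1⊕1⊕1⊕1⊕0⊕0 = 1
Syndrome (s16...s1) = 10111 → position 23.

23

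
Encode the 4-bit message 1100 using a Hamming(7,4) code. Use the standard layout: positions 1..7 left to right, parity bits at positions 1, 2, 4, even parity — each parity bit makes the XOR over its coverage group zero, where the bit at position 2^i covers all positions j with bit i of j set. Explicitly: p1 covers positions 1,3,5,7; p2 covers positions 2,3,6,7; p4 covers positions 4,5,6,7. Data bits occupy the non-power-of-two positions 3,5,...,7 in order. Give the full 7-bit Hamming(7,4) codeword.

0111100

Place data bits at non-power-of-two positions: b3=1, b5=1, b6=0, b7=0.
p1 = XOR of data positions {3,5,7} = 1⊕1⊕0 = 0
p2 = XOR of data positions {3,6,7} = 1⊕0⊕0 = 1
p4 = XOR of data positions {5,6,7} = 1⊕0⊕0 = 1
Codeword b1..b7 = 0111100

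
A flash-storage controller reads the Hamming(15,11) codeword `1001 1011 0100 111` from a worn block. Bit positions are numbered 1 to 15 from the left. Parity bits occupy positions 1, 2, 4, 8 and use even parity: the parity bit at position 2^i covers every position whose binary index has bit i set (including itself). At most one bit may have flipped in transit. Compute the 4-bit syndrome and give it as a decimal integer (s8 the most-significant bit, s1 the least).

s1: b1⊕b3⊕b5⊕b7⊕b9⊕b11⊕b13⊕b15 = 1⊕0⊕1⊕1⊕0⊕0⊕1⊕1 = 1
s2: b2⊕b3⊕b6⊕b7⊕b10⊕b11⊕b14⊕b15 = 0⊕0⊕0⊕1⊕1⊕0⊕1⊕1 = 0
s4: b4⊕b5⊕b6⊕b7⊕b12⊕b13⊕b14⊕b15 = 1⊕1⊕0⊕1⊕0⊕1⊕1⊕1 = 0
s8: b8⊕b9⊕b10⊕b11⊕b12⊕b13⊕b14⊕b15 = 1⊕0⊕1⊕0⊕0⊕1⊕1⊕1 = 1
Syndrome (s8...s1) = 1001 → position 9.

9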